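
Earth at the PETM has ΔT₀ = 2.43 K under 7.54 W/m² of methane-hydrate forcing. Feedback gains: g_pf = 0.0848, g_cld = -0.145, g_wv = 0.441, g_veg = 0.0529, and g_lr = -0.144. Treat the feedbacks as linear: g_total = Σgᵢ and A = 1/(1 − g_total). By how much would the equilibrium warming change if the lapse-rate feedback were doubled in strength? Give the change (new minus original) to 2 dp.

Original: g = 0.2897, ΔT = 2.43/(1−0.2897) = 3.4211 K.
With doubled lapse-rate: g' = 0.1457, ΔT' = 2.43/(1−0.1457) = 2.8444 K.
Change = 2.8444 − 3.4211 = -0.58 K.

-0.58 K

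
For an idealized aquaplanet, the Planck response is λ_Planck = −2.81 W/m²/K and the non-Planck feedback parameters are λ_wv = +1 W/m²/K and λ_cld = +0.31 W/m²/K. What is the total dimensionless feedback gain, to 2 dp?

Convert to gains: g_wv = 1/2.81 = 0.3559; g_cld = 0.31/2.81 = 0.1103.
Total gain g = 0.4662.

0.47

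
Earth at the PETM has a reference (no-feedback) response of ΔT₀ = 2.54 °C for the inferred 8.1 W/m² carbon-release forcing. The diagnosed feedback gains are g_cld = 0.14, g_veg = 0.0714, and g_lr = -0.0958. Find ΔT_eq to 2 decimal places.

Total gain g = 0.14 + 0.0714 − 0.0958 = 0.1156.
Amplification A = 1/(1 − 0.1156) = 1.131.
ΔT = 2.54 × 1.131 = 2.87 °C.

2.87 °C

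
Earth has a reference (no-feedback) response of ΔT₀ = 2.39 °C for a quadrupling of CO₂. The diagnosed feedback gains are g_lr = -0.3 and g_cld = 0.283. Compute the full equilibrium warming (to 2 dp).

Total gain g = -0.3 + 0.283 = -0.017.
Amplification A = 1/(1 + 0.017) = 0.9833.
ΔT = 2.39 × 0.9833 = 2.35 °C.

2.35 °C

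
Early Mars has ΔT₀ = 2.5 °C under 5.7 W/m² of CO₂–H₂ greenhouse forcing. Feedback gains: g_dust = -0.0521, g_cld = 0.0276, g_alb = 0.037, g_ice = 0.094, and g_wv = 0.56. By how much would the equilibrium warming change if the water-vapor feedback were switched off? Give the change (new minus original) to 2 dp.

Original: g = 0.6665, ΔT = 2.5/(1−0.6665) = 7.4963 °C.
Without water-vapor: g' = 0.1065, ΔT' = 2.5/(1−0.1065) = 2.7980 °C.
Change = 2.7980 − 7.4963 = -4.70 °C.

-4.70 °C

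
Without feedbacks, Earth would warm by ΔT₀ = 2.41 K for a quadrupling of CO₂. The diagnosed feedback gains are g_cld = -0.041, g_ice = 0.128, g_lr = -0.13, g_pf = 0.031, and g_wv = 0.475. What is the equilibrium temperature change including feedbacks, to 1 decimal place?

4.5 K

Total gain g = -0.041 + 0.128 − 0.13 + 0.031 + 0.475 = 0.463.
Amplification A = 1/(1 − 0.463) = 1.862.
ΔT = 2.41 × 1.862 = 4.5 K.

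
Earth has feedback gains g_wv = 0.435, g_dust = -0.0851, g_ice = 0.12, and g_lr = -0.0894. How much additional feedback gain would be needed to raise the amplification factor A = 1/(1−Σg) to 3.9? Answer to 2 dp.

Current total gain = 0.3805.
Target gain for A = 3.9: g* = 1 − 1/3.9 = 0.7436.
Additional gain needed = 0.7436 − 0.3805 = 0.36.

0.36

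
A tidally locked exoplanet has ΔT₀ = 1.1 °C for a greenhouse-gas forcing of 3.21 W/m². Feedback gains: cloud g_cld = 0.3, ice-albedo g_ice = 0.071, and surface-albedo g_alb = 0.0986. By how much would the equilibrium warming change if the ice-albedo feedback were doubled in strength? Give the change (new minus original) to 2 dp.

Original: g = 0.4696, ΔT = 1.1/(1−0.4696) = 2.0739 °C.
With doubled ice-albedo: g' = 0.5406, ΔT' = 1.1/(1−0.5406) = 2.3944 °C.
Change = 2.3944 − 2.0739 = 0.32 °C.

0.32 °C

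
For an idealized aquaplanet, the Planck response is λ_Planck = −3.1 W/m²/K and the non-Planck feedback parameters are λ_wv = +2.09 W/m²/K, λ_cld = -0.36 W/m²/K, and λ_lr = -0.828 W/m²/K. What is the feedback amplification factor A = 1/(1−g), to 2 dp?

1.41

Convert to gains: g_wv = 2.09/3.1 = 0.6742; g_cld = -0.36/3.1 = -0.1161; g_lr = -0.828/3.1 = -0.2671.
Total gain g = 0.291.
A = 1/(1 − 0.291) = 1.41.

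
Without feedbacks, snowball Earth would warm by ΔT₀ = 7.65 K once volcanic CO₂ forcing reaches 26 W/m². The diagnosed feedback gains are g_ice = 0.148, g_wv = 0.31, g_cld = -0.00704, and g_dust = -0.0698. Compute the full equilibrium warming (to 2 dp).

Total gain g = 0.148 + 0.31 − 0.00704 − 0.0698 = 0.38116.
Amplification A = 1/(1 − 0.38116) = 1.616.
ΔT = 7.65 × 1.616 = 12.36 K.

12.36 K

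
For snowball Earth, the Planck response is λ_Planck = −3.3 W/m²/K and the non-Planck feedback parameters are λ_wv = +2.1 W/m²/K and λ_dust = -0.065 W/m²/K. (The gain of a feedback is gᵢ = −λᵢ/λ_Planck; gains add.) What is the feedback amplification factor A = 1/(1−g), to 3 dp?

Convert to gains: g_wv = 2.1/3.3 = 0.6364; g_dust = -0.065/3.3 = -0.0197.
Total gain g = 0.6167.
A = 1/(1 − 0.6167) = 2.609.

2.609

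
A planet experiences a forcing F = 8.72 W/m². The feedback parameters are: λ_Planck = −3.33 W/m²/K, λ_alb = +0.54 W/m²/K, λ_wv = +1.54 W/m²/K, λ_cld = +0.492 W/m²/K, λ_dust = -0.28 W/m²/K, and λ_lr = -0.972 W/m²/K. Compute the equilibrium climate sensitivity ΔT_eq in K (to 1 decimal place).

4.3 K

Net feedback parameter λ = (−3.33) + (+0.54) + (+1.54) + (+0.492) + (-0.28) + (-0.972) = -2.01 W/m²/K.
ΔT = −F/λ = −8.72/(-2.01) = 4.3 K.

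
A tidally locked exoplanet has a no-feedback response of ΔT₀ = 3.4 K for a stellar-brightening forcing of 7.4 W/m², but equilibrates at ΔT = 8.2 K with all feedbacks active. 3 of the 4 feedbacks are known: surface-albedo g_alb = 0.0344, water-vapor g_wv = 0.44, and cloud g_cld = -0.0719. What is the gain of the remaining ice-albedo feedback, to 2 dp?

0.18

Amplification A = ΔT/ΔT₀ = 8.2/3.4 = 2.412.
Total gain g = 1 − 1/A = 1 − 1/2.412 = 0.5854.
Known gains sum to 0.0344 + 0.44 − 0.0719 = 0.4025.
g_ice = 0.5854 − 0.4025 = 0.18.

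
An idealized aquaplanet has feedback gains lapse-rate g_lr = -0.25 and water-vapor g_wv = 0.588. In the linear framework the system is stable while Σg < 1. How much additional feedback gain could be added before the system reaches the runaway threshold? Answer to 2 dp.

Current total gain = -0.25 + 0.588 = 0.338.
Margin to runaway = 1 − 0.338 = 0.66.

0.66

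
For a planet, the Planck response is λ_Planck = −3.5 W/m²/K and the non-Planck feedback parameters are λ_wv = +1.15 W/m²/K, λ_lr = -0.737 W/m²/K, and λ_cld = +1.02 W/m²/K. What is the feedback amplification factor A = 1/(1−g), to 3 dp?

Convert to gains: g_wv = 1.15/3.5 = 0.3286; g_lr = -0.737/3.5 = -0.2106; g_cld = 1.02/3.5 = 0.2914.
Total gain g = 0.4094.
A = 1/(1 − 0.4094) = 1.693.

1.693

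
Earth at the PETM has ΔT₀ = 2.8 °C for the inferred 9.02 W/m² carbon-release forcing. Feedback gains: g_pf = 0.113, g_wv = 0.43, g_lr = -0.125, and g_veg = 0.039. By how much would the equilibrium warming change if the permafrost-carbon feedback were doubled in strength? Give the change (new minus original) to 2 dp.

1.36 °C

Original: g = 0.457, ΔT = 2.8/(1−0.457) = 5.1565 °C.
With doubled permafrost-carbon: g' = 0.57, ΔT' = 2.8/(1−0.57) = 6.5116 °C.
Change = 6.5116 − 5.1565 = 1.36 °C.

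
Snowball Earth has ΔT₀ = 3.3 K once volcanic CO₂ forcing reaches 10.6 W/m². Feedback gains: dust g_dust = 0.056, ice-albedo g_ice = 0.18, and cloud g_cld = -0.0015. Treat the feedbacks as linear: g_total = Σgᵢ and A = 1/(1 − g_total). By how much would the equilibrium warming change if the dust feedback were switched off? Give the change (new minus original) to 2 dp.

Original: g = 0.2345, ΔT = 3.3/(1−0.2345) = 4.3109 K.
Without dust: g' = 0.1785, ΔT' = 3.3/(1−0.1785) = 4.0170 K.
Change = 4.0170 − 4.3109 = -0.29 K.

-0.29 K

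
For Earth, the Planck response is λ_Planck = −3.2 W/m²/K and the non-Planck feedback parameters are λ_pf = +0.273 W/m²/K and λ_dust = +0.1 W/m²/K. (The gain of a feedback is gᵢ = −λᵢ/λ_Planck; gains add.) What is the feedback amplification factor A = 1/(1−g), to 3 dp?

Convert to gains: g_pf = 0.273/3.2 = 0.08531; g_dust = 0.1/3.2 = 0.03125.
Total gain g = 0.11656.
A = 1/(1 − 0.11656) = 1.132.

1.132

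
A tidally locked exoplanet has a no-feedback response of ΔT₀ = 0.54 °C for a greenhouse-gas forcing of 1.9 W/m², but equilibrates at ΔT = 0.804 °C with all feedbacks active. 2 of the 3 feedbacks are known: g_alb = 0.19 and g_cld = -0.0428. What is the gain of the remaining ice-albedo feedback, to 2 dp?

Amplification A = ΔT/ΔT₀ = 0.804/0.54 = 1.489.
Total gain g = 1 − 1/A = 1 − 1/1.489 = 0.3284.
Known gains sum to 0.19 − 0.0428 = 0.1472.
g_ice = 0.3284 − 0.1472 = 0.18.

0.18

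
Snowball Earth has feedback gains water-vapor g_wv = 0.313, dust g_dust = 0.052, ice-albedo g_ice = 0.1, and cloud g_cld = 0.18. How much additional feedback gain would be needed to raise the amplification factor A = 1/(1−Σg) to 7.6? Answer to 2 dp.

Current total gain = 0.645.
Target gain for A = 7.6: g* = 1 − 1/7.6 = 0.8684.
Additional gain needed = 0.8684 − 0.645 = 0.22.

0.22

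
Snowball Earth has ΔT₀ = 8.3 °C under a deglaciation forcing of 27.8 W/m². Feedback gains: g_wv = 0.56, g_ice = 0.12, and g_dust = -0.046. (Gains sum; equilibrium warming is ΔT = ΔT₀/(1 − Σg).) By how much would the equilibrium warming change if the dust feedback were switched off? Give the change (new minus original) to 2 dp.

3.26 °C

Original: g = 0.634, ΔT = 8.3/(1−0.634) = 22.6776 °C.
Without dust: g' = 0.68, ΔT' = 8.3/(1−0.68) = 25.9375 °C.
Change = 25.9375 − 22.6776 = 3.26 °C.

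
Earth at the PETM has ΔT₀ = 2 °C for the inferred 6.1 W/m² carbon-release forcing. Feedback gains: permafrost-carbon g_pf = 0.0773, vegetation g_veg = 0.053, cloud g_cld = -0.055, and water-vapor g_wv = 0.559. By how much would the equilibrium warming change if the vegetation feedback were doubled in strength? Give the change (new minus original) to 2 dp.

Original: g = 0.6343, ΔT = 2/(1−0.6343) = 5.4690 °C.
With doubled vegetation: g' = 0.6873, ΔT' = 2/(1−0.6873) = 6.3959 °C.
Change = 6.3959 − 5.4690 = 0.93 °C.

0.93 °C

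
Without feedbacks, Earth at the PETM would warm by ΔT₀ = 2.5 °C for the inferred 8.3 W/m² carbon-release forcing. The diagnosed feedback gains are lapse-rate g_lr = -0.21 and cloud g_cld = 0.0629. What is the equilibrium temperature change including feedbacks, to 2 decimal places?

2.18 °C

Total gain g = -0.21 + 0.0629 = -0.1471.
Amplification A = 1/(1 + 0.1471) = 0.8718.
ΔT = 2.5 × 0.8718 = 2.18 °C.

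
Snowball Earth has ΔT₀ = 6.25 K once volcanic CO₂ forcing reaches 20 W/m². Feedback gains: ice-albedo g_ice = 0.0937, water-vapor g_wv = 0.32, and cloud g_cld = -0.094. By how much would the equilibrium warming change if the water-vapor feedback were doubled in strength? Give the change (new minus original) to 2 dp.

Original: g = 0.3197, ΔT = 6.25/(1−0.3197) = 9.1871 K.
With doubled water-vapor: g' = 0.6397, ΔT' = 6.25/(1−0.6397) = 17.3467 K.
Change = 17.3467 − 9.1871 = 8.16 K.

8.16 K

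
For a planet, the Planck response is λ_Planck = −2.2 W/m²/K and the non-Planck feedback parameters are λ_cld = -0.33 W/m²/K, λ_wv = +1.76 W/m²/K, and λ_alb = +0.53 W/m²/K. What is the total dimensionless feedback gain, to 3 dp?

Convert to gains: g_cld = -0.33/2.2 = -0.15; g_wv = 1.76/2.2 = 0.8; g_alb = 0.53/2.2 = 0.2409.
Total gain g = 0.8909.

0.891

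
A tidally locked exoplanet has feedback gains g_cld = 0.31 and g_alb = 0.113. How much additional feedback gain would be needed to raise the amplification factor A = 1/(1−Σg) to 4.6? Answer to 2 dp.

0.36

Current total gain = 0.423.
Target gain for A = 4.6: g* = 1 − 1/4.6 = 0.7826.
Additional gain needed = 0.7826 − 0.423 = 0.36.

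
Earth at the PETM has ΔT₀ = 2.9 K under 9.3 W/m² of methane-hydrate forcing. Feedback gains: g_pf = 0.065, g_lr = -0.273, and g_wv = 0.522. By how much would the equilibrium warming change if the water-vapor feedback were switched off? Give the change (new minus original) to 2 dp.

Original: g = 0.314, ΔT = 2.9/(1−0.314) = 4.2274 K.
Without water-vapor: g' = -0.208, ΔT' = 2.9/(1+0.208) = 2.4007 K.
Change = 2.4007 − 4.2274 = -1.83 K.

-1.83 K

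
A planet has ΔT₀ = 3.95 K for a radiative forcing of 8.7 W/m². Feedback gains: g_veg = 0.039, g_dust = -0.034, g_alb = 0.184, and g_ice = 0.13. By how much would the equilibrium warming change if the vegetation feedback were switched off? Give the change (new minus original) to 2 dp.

Original: g = 0.319, ΔT = 3.95/(1−0.319) = 5.8003 K.
Without vegetation: g' = 0.28, ΔT' = 3.95/(1−0.28) = 5.4861 K.
Change = 5.4861 − 5.8003 = -0.31 K.

-0.31 K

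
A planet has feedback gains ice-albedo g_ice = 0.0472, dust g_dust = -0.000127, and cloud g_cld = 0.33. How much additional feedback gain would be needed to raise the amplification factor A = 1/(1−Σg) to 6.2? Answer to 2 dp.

0.46

Current total gain = 0.377073.
Target gain for A = 6.2: g* = 1 − 1/6.2 = 0.8387.
Additional gain needed = 0.8387 − 0.377073 = 0.46.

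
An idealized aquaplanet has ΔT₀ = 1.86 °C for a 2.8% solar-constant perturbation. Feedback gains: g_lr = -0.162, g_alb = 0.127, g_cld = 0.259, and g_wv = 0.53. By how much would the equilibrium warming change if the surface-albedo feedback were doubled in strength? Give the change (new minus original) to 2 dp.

8.07 °C

Original: g = 0.754, ΔT = 1.86/(1−0.754) = 7.5610 °C.
With doubled surface-albedo: g' = 0.881, ΔT' = 1.86/(1−0.881) = 15.6303 °C.
Change = 15.6303 − 7.5610 = 8.07 °C.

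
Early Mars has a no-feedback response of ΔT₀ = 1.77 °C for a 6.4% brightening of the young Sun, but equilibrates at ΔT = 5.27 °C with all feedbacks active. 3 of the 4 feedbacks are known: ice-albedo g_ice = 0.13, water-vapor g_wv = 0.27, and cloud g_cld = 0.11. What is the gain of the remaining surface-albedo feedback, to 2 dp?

0.15

Amplification A = ΔT/ΔT₀ = 5.27/1.77 = 2.977.
Total gain g = 1 − 1/A = 1 − 1/2.977 = 0.6641.
Known gains sum to 0.13 + 0.27 + 0.11 = 0.51.
g_alb = 0.6641 − 0.51 = 0.15.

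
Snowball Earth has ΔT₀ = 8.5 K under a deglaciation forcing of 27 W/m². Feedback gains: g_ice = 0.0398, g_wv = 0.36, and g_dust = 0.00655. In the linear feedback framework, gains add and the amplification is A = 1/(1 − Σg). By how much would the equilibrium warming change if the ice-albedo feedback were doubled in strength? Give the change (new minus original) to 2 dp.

1.03 K

Original: g = 0.40635, ΔT = 8.5/(1−0.40635) = 14.3182 K.
With doubled ice-albedo: g' = 0.44615, ΔT' = 8.5/(1−0.44615) = 15.3471 K.
Change = 15.3471 − 14.3182 = 1.03 K.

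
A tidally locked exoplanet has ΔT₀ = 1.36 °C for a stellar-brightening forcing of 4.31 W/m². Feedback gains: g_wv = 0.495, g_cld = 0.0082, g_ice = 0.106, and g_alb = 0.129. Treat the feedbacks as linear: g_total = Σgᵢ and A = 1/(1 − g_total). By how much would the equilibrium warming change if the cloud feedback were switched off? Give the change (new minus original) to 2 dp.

Original: g = 0.7382, ΔT = 1.36/(1−0.7382) = 5.1948 °C.
Without cloud: g' = 0.73, ΔT' = 1.36/(1−0.73) = 5.0370 °C.
Change = 5.0370 − 5.1948 = -0.16 °C.

-0.16 °C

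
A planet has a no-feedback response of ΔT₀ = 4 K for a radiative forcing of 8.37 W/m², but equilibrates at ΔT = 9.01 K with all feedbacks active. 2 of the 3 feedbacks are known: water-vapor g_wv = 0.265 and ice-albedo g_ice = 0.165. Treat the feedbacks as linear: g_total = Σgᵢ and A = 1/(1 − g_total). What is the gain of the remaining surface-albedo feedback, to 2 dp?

Amplification A = ΔT/ΔT₀ = 9.01/4 = 2.252.
Total gain g = 1 − 1/A = 1 − 1/2.252 = 0.556.
Known gains sum to 0.265 + 0.165 = 0.43.
g_alb = 0.556 − 0.43 = 0.13.

0.13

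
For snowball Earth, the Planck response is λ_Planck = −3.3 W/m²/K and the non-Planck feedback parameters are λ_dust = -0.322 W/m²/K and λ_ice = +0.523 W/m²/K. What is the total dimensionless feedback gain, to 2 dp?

Convert to gains: g_dust = -0.322/3.3 = -0.09758; g_ice = 0.523/3.3 = 0.1585.
Total gain g = 0.06092.

0.06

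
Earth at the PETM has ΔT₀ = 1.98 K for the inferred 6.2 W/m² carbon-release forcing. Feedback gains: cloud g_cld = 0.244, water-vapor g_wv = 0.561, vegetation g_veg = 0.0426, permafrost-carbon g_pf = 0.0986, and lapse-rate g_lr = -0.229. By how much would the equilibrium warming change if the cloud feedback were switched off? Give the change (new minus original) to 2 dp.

-3.24 K

Original: g = 0.7172, ΔT = 1.98/(1−0.7172) = 7.0014 K.
Without cloud: g' = 0.4732, ΔT' = 1.98/(1−0.4732) = 3.7585 K.
Change = 3.7585 − 7.0014 = -3.24 K.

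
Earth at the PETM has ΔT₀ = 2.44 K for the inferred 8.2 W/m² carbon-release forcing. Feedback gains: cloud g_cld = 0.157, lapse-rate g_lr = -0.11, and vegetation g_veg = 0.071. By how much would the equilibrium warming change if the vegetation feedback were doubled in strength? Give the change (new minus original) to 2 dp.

Original: g = 0.118, ΔT = 2.44/(1−0.118) = 2.7664 K.
With doubled vegetation: g' = 0.189, ΔT' = 2.44/(1−0.189) = 3.0086 K.
Change = 3.0086 − 2.7664 = 0.24 K.

0.24 K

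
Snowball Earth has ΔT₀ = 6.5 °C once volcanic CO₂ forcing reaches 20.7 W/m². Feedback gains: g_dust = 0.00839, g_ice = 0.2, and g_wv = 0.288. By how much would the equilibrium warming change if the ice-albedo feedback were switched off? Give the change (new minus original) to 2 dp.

-3.67 °C

Original: g = 0.49639, ΔT = 6.5/(1−0.49639) = 12.9068 °C.
Without ice-albedo: g' = 0.29639, ΔT' = 6.5/(1−0.29639) = 9.2381 °C.
Change = 9.2381 − 12.9068 = -3.67 °C.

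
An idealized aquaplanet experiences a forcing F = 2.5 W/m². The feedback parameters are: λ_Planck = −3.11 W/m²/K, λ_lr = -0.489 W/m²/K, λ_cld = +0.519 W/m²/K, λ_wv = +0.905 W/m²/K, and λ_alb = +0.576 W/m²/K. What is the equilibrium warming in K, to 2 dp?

Net feedback parameter λ = (−3.11) + (-0.489) + (+0.519) + (+0.905) + (+0.576) = -1.599 W/m²/K.
ΔT = −F/λ = −2.5/(-1.599) = 1.56 K.

1.56 K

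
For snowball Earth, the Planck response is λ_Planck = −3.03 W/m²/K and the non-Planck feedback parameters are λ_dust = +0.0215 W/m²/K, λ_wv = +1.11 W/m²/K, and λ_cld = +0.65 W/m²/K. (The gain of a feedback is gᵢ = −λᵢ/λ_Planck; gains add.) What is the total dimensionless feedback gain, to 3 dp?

0.588

Convert to gains: g_dust = 0.0215/3.03 = 0.007096; g_wv = 1.11/3.03 = 0.3663; g_cld = 0.65/3.03 = 0.2145.
Total gain g = 0.587896.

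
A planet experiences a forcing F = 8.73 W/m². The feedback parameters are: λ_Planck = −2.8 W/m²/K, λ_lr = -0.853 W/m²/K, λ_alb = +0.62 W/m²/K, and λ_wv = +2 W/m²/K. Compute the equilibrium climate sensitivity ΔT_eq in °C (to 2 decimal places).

Net feedback parameter λ = (−2.8) + (-0.853) + (+0.62) + (+2) = -1.033 W/m²/K.
ΔT = −F/λ = −8.73/(-1.033) = 8.45 °C.

8.45 °C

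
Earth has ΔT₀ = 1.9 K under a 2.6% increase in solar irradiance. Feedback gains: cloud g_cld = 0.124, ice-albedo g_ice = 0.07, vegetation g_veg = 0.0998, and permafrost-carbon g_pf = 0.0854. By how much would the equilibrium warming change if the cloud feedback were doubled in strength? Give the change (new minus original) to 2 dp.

0.76 K

Original: g = 0.3792, ΔT = 1.9/(1−0.3792) = 3.0606 K.
With doubled cloud: g' = 0.5032, ΔT' = 1.9/(1−0.5032) = 3.8245 K.
Change = 3.8245 − 3.0606 = 0.76 K.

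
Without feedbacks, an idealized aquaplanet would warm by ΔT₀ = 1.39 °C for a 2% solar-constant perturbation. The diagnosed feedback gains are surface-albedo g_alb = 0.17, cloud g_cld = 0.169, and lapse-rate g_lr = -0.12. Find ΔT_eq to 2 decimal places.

Total gain g = 0.17 + 0.169 − 0.12 = 0.219.
Amplification A = 1/(1 − 0.219) = 1.28.
ΔT = 1.39 × 1.28 = 1.78 °C.

1.78 °C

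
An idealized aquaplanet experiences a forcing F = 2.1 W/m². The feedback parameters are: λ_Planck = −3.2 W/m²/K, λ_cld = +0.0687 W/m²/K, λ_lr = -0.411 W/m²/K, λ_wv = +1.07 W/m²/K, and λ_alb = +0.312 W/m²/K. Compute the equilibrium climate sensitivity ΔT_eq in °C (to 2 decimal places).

Net feedback parameter λ = (−3.2) + (+0.0687) + (-0.411) + (+1.07) + (+0.312) = -2.1603 W/m²/K.
ΔT = −F/λ = −2.1/(-2.1603) = 0.97 °C.

0.97 °C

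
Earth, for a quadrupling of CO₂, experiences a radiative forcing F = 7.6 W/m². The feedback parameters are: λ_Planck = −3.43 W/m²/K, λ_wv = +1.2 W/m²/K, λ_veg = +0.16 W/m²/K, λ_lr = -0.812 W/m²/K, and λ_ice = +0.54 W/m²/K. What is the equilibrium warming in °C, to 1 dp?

Net feedback parameter λ = (−3.43) + (+1.2) + (+0.16) + (-0.812) + (+0.54) = -2.342 W/m²/K.
ΔT = −F/λ = −7.6/(-2.342) = 3.2 °C.

3.2 °C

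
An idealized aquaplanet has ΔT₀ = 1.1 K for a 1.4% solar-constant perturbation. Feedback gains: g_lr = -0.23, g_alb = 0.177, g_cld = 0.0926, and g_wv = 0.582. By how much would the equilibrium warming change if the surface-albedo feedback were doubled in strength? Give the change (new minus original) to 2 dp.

2.55 K

Original: g = 0.6216, ΔT = 1.1/(1−0.6216) = 2.9070 K.
With doubled surface-albedo: g' = 0.7986, ΔT' = 1.1/(1−0.7986) = 5.4618 K.
Change = 5.4618 − 2.9070 = 2.55 K.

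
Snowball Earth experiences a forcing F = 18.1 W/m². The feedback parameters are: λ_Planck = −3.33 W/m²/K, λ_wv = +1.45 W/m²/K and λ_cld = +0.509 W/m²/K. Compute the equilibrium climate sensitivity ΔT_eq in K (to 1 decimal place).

Net feedback parameter λ = (−3.33) + (+1.45) + (+0.509) = -1.371 W/m²/K.
ΔT = −F/λ = −18.1/(-1.371) = 13.2 K.

13.2 K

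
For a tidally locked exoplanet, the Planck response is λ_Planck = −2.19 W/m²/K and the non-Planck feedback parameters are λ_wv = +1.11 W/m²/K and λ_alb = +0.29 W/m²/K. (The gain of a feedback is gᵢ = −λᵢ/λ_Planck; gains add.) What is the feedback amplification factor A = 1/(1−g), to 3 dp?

2.772

Convert to gains: g_wv = 1.11/2.19 = 0.5068; g_alb = 0.29/2.19 = 0.1324.
Total gain g = 0.6392.
A = 1/(1 − 0.6392) = 2.772.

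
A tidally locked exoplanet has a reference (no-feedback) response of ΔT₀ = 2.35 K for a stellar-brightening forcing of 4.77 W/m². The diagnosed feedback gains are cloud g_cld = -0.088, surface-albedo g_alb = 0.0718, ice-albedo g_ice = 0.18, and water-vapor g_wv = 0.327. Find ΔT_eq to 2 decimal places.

Total gain g = -0.088 + 0.0718 + 0.18 + 0.327 = 0.4908.
Amplification A = 1/(1 − 0.4908) = 1.964.
ΔT = 2.35 × 1.964 = 4.62 K.

4.62 K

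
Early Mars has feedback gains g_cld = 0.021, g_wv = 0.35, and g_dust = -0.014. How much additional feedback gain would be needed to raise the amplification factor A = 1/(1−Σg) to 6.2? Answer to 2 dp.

0.48

Current total gain = 0.357.
Target gain for A = 6.2: g* = 1 − 1/6.2 = 0.8387.
Additional gain needed = 0.8387 − 0.357 = 0.48.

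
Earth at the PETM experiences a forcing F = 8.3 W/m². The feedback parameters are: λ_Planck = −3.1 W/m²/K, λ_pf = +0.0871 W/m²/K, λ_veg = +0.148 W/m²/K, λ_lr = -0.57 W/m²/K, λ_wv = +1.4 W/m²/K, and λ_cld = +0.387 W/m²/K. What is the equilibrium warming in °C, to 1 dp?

Net feedback parameter λ = (−3.1) + (+0.0871) + (+0.148) + (-0.57) + (+1.4) + (+0.387) = -1.6479 W/m²/K.
ΔT = −F/λ = −8.3/(-1.6479) = 5.0 °C.

5.0 °C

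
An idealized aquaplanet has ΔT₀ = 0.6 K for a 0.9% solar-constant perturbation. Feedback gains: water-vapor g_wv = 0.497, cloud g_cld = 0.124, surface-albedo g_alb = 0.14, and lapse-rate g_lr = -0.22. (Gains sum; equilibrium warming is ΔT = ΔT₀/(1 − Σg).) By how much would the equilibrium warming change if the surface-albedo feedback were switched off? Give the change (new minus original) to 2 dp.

-0.31 K

Original: g = 0.541, ΔT = 0.6/(1−0.541) = 1.3072 K.
Without surface-albedo: g' = 0.401, ΔT' = 0.6/(1−0.401) = 1.0017 K.
Change = 1.0017 − 1.3072 = -0.31 K.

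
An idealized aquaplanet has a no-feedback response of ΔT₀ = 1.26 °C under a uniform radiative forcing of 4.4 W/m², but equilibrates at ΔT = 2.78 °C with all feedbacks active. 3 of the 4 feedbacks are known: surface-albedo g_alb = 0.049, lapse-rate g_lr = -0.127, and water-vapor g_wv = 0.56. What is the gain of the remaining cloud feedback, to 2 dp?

0.06

Amplification A = ΔT/ΔT₀ = 2.78/1.26 = 2.206.
Total gain g = 1 − 1/A = 1 − 1/2.206 = 0.5467.
Known gains sum to 0.049 − 0.127 + 0.56 = 0.482.
g_cld = 0.5467 − 0.482 = 0.06.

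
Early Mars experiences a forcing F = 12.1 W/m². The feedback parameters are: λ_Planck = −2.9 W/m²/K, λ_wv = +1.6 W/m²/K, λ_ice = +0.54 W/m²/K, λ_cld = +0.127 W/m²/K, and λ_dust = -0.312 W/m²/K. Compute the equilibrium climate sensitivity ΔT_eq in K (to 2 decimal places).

12.80 K

Net feedback parameter λ = (−2.9) + (+1.6) + (+0.54) + (+0.127) + (-0.312) = -0.945 W/m²/K.
ΔT = −F/λ = −12.1/(-0.945) = 12.80 K.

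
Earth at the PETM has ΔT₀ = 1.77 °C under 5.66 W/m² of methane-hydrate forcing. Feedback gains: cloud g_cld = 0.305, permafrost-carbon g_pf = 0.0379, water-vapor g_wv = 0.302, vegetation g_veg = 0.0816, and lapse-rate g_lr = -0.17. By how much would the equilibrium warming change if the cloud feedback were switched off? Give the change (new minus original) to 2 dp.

Original: g = 0.5565, ΔT = 1.77/(1−0.5565) = 3.9910 °C.
Without cloud: g' = 0.2515, ΔT' = 1.77/(1−0.2515) = 2.3647 °C.
Change = 2.3647 − 3.9910 = -1.63 °C.

-1.63 °C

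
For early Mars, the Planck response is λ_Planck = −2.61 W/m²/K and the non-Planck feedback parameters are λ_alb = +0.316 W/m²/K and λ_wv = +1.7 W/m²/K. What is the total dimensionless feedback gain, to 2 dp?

Convert to gains: g_alb = 0.316/2.61 = 0.1211; g_wv = 1.7/2.61 = 0.6513.
Total gain g = 0.7724.

0.77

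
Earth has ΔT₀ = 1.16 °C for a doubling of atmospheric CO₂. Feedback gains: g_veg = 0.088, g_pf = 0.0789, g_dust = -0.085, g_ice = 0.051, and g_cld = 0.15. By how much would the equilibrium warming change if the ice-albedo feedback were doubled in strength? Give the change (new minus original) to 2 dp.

Original: g = 0.2829, ΔT = 1.16/(1−0.2829) = 1.6176 °C.
With doubled ice-albedo: g' = 0.3339, ΔT' = 1.16/(1−0.3339) = 1.7415 °C.
Change = 1.7415 − 1.6176 = 0.12 °C.

0.12 °C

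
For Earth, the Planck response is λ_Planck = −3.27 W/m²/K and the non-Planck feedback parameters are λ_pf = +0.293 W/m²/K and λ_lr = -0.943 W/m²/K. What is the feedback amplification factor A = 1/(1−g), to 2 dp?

0.83

Convert to gains: g_pf = 0.293/3.27 = 0.0896; g_lr = -0.943/3.27 = -0.2884.
Total gain g = -0.1988.
A = 1/(1 + 0.1988) = 0.83.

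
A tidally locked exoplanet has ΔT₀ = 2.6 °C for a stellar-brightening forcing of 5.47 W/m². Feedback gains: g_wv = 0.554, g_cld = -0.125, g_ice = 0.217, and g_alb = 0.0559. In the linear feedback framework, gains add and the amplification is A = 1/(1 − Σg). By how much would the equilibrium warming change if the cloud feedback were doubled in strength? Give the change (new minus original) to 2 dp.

-2.58 °C

Original: g = 0.7019, ΔT = 2.6/(1−0.7019) = 8.7219 °C.
With doubled cloud: g' = 0.5769, ΔT' = 2.6/(1−0.5769) = 6.1451 °C.
Change = 6.1451 − 8.7219 = -2.58 °C.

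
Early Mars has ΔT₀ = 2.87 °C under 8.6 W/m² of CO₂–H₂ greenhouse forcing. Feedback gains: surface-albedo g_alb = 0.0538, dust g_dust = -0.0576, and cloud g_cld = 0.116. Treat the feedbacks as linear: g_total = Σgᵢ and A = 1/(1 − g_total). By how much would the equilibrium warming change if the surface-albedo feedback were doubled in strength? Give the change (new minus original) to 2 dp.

Original: g = 0.1122, ΔT = 2.87/(1−0.1122) = 3.2327 °C.
With doubled surface-albedo: g' = 0.166, ΔT' = 2.87/(1−0.166) = 3.4412 °C.
Change = 3.4412 − 3.2327 = 0.21 °C.

0.21 °C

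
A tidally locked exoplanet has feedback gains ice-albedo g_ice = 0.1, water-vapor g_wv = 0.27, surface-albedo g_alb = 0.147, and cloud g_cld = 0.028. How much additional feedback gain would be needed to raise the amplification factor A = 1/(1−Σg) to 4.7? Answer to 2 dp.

Current total gain = 0.545.
Target gain for A = 4.7: g* = 1 − 1/4.7 = 0.7872.
Additional gain needed = 0.7872 − 0.545 = 0.24.

0.24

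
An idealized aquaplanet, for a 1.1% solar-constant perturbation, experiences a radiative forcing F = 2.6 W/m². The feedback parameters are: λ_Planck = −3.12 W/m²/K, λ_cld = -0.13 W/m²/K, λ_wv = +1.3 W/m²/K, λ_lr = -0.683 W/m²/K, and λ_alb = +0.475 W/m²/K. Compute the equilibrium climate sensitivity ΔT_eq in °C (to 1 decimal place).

1.2 °C

Net feedback parameter λ = (−3.12) + (-0.13) + (+1.3) + (-0.683) + (+0.475) = -2.158 W/m²/K.
ΔT = −F/λ = −2.6/(-2.158) = 1.2 °C.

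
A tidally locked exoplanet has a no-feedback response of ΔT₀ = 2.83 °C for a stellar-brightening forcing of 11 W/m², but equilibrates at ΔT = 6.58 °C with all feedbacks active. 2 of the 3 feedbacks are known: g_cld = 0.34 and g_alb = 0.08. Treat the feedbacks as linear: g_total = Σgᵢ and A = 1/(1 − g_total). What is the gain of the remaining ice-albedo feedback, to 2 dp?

Amplification A = ΔT/ΔT₀ = 6.58/2.83 = 2.325.
Total gain g = 1 − 1/A = 1 − 1/2.325 = 0.5699.
Known gains sum to 0.34 + 0.08 = 0.42.
g_ice = 0.5699 − 0.42 = 0.15.

0.15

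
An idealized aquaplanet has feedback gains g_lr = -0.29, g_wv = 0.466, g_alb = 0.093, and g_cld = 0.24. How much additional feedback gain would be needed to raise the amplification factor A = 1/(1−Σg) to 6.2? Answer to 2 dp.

0.33

Current total gain = 0.509.
Target gain for A = 6.2: g* = 1 − 1/6.2 = 0.8387.
Additional gain needed = 0.8387 − 0.509 = 0.33.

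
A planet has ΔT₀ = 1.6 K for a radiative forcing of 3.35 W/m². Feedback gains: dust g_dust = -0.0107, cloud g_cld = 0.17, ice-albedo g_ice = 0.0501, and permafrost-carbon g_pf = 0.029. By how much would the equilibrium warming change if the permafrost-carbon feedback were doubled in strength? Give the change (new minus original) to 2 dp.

0.08 K

Original: g = 0.2384, ΔT = 1.6/(1−0.2384) = 2.1008 K.
With doubled permafrost-carbon: g' = 0.2674, ΔT' = 1.6/(1−0.2674) = 2.1840 K.
Change = 2.1840 − 2.1008 = 0.08 K.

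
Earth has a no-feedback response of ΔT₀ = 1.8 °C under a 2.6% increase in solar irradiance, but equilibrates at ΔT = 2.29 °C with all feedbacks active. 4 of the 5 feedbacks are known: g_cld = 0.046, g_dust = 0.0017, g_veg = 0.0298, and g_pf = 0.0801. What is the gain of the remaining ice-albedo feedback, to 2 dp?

0.06

Amplification A = ΔT/ΔT₀ = 2.29/1.8 = 1.272.
Total gain g = 1 − 1/A = 1 − 1/1.272 = 0.2138.
Known gains sum to 0.046 + 0.0017 + 0.0298 + 0.0801 = 0.1576.
g_ice = 0.2138 − 0.1576 = 0.06.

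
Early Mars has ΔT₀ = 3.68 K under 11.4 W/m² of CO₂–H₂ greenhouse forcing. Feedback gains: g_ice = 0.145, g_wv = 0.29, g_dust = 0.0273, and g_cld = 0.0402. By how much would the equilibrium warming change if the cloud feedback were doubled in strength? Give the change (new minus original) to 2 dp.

Original: g = 0.5025, ΔT = 3.68/(1−0.5025) = 7.3970 K.
With doubled cloud: g' = 0.5427, ΔT' = 3.68/(1−0.5427) = 8.0472 K.
Change = 8.0472 − 7.3970 = 0.65 K.

0.65 K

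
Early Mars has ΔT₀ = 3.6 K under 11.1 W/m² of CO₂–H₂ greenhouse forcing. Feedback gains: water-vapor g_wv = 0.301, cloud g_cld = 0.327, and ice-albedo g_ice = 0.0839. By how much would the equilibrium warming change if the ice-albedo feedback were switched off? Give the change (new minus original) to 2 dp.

-2.82 K

Original: g = 0.7119, ΔT = 3.6/(1−0.7119) = 12.4957 K.
Without ice-albedo: g' = 0.628, ΔT' = 3.6/(1−0.628) = 9.6774 K.
Change = 9.6774 − 12.4957 = -2.82 K.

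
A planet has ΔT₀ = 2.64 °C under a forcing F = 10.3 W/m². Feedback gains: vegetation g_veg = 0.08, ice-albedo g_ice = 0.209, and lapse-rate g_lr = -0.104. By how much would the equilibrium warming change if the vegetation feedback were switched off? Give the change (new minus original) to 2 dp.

Original: g = 0.185, ΔT = 2.64/(1−0.185) = 3.2393 °C.
Without vegetation: g' = 0.105, ΔT' = 2.64/(1−0.105) = 2.9497 °C.
Change = 2.9497 − 3.2393 = -0.29 °C.

-0.29 °C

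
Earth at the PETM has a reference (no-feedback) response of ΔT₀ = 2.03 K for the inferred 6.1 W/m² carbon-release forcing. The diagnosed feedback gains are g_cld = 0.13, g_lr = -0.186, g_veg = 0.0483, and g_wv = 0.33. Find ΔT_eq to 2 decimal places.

Total gain g = 0.13 − 0.186 + 0.0483 + 0.33 = 0.3223.
Amplification A = 1/(1 − 0.3223) = 1.476.
ΔT = 2.03 × 1.476 = 3.00 K.

3.00 K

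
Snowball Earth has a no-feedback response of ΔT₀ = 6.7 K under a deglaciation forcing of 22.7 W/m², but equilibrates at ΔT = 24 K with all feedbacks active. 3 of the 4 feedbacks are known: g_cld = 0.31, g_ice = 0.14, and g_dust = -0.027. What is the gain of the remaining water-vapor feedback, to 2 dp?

0.30

Amplification A = ΔT/ΔT₀ = 24/6.7 = 3.582.
Total gain g = 1 − 1/A = 1 − 1/3.582 = 0.7208.
Known gains sum to 0.31 + 0.14 − 0.027 = 0.423.
g_wv = 0.7208 − 0.423 = 0.30.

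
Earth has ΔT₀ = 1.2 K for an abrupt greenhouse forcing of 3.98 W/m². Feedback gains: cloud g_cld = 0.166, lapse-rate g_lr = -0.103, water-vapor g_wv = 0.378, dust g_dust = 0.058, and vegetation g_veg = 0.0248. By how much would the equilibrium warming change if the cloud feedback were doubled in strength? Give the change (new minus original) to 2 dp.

Original: g = 0.5238, ΔT = 1.2/(1−0.5238) = 2.5199 K.
With doubled cloud: g' = 0.6898, ΔT' = 1.2/(1−0.6898) = 3.8685 K.
Change = 3.8685 − 2.5199 = 1.35 K.

1.35 K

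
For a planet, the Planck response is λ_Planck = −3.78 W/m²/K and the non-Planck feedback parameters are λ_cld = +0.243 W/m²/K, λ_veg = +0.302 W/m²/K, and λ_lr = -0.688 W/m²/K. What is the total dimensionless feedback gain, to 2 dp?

Convert to gains: g_cld = 0.243/3.78 = 0.06429; g_veg = 0.302/3.78 = 0.07989; g_lr = -0.688/3.78 = -0.182.
Total gain g = -0.03782.

-0.04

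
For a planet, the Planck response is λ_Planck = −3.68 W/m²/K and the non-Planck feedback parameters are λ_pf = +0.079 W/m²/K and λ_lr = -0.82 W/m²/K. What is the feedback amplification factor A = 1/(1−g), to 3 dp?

0.832

Convert to gains: g_pf = 0.079/3.68 = 0.02147; g_lr = -0.82/3.68 = -0.2228.
Total gain g = -0.20133.
A = 1/(1 + 0.20133) = 0.832.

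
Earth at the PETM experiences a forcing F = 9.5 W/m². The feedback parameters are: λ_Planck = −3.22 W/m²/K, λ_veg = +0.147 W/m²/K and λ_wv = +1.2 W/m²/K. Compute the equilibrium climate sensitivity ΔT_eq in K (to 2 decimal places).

5.07 K

Net feedback parameter λ = (−3.22) + (+0.147) + (+1.2) = -1.873 W/m²/K.
ΔT = −F/λ = −9.5/(-1.873) = 5.07 K.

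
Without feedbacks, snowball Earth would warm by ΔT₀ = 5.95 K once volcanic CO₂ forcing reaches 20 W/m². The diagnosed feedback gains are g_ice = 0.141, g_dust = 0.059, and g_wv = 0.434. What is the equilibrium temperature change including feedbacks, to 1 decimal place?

Total gain g = 0.141 + 0.059 + 0.434 = 0.634.
Amplification A = 1/(1 − 0.634) = 2.732.
ΔT = 5.95 × 2.732 = 16.3 K.

16.3 K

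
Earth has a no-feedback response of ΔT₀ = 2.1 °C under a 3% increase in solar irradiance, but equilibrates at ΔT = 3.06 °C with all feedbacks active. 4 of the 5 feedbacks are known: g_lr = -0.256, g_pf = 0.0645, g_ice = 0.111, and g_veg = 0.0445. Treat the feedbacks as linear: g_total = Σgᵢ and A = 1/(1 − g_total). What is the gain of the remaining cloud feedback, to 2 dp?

0.35

Amplification A = ΔT/ΔT₀ = 3.06/2.1 = 1.457.
Total gain g = 1 − 1/A = 1 − 1/1.457 = 0.3137.
Known gains sum to -0.256 + 0.0645 + 0.111 + 0.0445 = -0.036.
g_cld = 0.3137 + 0.036 = 0.35.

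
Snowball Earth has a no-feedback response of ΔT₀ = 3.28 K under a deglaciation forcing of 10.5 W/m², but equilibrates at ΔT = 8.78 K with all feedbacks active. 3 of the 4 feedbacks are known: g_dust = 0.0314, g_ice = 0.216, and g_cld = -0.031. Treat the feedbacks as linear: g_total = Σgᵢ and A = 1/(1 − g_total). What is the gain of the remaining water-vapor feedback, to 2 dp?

Amplification A = ΔT/ΔT₀ = 8.78/3.28 = 2.677.
Total gain g = 1 − 1/A = 1 − 1/2.677 = 0.6264.
Known gains sum to 0.0314 + 0.216 − 0.031 = 0.2164.
g_wv = 0.6264 − 0.2164 = 0.41.

0.41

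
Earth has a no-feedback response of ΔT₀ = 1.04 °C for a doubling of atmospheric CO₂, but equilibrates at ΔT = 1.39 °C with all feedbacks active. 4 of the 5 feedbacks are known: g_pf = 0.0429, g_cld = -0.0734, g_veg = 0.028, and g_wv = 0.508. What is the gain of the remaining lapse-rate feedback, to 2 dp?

-0.25

Amplification A = ΔT/ΔT₀ = 1.39/1.04 = 1.337.
Total gain g = 1 − 1/A = 1 − 1/1.337 = 0.2521.
Known gains sum to 0.0429 − 0.0734 + 0.028 + 0.508 = 0.5055.
g_lr = 0.2521 − 0.5055 = -0.25.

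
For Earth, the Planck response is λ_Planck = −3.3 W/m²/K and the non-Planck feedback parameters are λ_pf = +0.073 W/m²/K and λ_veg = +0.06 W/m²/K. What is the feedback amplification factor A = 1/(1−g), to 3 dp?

1.042

Convert to gains: g_pf = 0.073/3.3 = 0.02212; g_veg = 0.06/3.3 = 0.01818.
Total gain g = 0.0403.
A = 1/(1 − 0.0403) = 1.042.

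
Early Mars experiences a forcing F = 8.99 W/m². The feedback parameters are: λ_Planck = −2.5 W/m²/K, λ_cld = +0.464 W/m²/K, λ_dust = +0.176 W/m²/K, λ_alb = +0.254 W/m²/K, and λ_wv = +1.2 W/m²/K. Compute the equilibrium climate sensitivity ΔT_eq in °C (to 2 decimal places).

22.14 °C

Net feedback parameter λ = (−2.5) + (+0.464) + (+0.176) + (+0.254) + (+1.2) = -0.406 W/m²/K.
ΔT = −F/λ = −8.99/(-0.406) = 22.14 °C.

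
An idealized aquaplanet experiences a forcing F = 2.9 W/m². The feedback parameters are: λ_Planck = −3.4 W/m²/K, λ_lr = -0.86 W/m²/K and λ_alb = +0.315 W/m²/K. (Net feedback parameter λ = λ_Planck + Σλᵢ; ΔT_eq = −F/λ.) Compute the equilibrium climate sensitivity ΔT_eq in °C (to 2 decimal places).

Net feedback parameter λ = (−3.4) + (-0.86) + (+0.315) = -3.945 W/m²/K.
ΔT = −F/λ = −2.9/(-3.945) = 0.74 °C.

0.74 °C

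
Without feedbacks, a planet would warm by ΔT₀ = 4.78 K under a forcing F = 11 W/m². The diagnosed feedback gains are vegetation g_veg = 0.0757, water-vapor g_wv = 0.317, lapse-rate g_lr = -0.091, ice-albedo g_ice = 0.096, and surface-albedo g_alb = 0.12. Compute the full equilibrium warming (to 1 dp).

9.9 K

Total gain g = 0.0757 + 0.317 − 0.091 + 0.096 + 0.12 = 0.5177.
Amplification A = 1/(1 − 0.5177) = 2.073.
ΔT = 4.78 × 2.073 = 9.9 K.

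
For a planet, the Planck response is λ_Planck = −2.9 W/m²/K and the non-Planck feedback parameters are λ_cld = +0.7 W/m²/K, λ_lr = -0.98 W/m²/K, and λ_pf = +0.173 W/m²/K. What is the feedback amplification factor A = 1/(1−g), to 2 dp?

0.96

Convert to gains: g_cld = 0.7/2.9 = 0.2414; g_lr = -0.98/2.9 = -0.3379; g_pf = 0.173/2.9 = 0.05966.
Total gain g = -0.03684.
A = 1/(1 + 0.03684) = 0.96.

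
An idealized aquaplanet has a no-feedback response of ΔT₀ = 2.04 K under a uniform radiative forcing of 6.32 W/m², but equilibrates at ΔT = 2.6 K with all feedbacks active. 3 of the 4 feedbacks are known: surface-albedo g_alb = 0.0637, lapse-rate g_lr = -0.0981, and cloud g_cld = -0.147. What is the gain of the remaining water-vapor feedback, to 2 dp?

Amplification A = ΔT/ΔT₀ = 2.6/2.04 = 1.275.
Total gain g = 1 − 1/A = 1 − 1/1.275 = 0.2157.
Known gains sum to 0.0637 − 0.0981 − 0.147 = -0.1814.
g_wv = 0.2157 + 0.1814 = 0.40.

0.40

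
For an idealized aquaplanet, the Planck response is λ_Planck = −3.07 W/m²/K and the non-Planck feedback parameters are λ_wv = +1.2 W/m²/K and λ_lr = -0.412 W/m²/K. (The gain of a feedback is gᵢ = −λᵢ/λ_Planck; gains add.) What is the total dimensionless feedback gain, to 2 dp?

0.26

Convert to gains: g_wv = 1.2/3.07 = 0.3909; g_lr = -0.412/3.07 = -0.1342.
Total gain g = 0.2567.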